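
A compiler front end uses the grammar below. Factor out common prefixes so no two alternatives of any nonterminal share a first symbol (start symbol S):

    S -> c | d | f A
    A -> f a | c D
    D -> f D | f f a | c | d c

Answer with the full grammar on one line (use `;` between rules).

D has alternatives sharing prefix 'f': factor to D → f D' with D' → D | f a.

S -> c | d | f A; A -> f a | c D; D -> c | d c | f D'; D' -> D | f a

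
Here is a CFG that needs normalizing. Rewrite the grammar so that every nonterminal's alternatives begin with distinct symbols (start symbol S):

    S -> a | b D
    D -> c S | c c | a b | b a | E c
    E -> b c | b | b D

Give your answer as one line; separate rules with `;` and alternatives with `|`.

S -> a | b D; D -> a b | b a | E c | c D'; E -> b E'; D' -> S | c; E' -> c | epsilon | D

D has alternatives sharing prefix 'c': factor to D → c D' with D' → S | c.
E has alternatives sharing prefix 'b': factor to E → b E' with E' → c | ε | D.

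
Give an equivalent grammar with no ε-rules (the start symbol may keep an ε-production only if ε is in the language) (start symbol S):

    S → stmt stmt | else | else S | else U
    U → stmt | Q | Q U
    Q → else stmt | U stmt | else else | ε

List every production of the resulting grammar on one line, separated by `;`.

Nullable nonterminals: {Q, U}.
ε ∉ L(G), so no ε-production is kept.
Expand every rule over subsets of its nullable positions: Q → U stmt gives U stmt | stmt.

S → stmt stmt | else | else S | else U; U → stmt | Q | Q U; Q → else stmt | U stmt | stmt | else else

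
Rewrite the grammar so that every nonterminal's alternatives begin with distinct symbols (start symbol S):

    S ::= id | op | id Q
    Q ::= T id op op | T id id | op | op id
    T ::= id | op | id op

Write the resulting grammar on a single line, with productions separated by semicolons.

S ::= op | id S'; Q ::= T id Q' | op Q''; T ::= op | id T'; S' ::= ε | Q; Q' ::= op op | id; Q'' ::= ε | id; T' ::= ε | op

S has alternatives sharing prefix 'id': factor to S → id S' with S' → ε | Q.
Q has alternatives sharing prefix 'T id': factor to Q → T id Q' with Q' → op op | id.
Q has alternatives sharing prefix 'op': factor to Q → op Q'' with Q'' → ε | id.
T has alternatives sharing prefix 'id': factor to T → id T' with T' → ε | op.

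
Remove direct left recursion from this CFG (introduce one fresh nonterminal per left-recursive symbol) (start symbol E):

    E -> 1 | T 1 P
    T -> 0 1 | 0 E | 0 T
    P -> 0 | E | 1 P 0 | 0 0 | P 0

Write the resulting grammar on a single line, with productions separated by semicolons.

E -> 1 | T 1 P; T -> 0 1 | 0 E | 0 T; P -> 0 P' | E P' | 1 P 0 P' | 0 0 P'; P' -> 0 P' | ε

P is directly left-recursive.
For P: α = {0}, β = {0, E, 1 P 0, 0 0}. Rewrite as P → β P' and P' → α P' | ε.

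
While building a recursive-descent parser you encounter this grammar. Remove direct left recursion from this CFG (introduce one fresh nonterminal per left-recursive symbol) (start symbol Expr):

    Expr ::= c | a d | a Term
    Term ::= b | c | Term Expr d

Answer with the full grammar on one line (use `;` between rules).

Expr ::= c | a d | a Term; Term ::= b Term1 | c Term1; Term1 ::= Expr d Term1 | epsilon

Directly left-recursive nonterminal: Term.
For Term: α = {Expr d}, β = {b, c}. Rewrite as Term → β Term1 and Term1 → α Term1 | ε.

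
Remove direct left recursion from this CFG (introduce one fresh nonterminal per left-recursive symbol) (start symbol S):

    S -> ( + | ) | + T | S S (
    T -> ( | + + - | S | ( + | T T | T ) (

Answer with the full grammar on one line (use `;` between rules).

S, T are directly left-recursive.
For S: α = {S (}, β = {( +, ), + T}. Rewrite as S → β S' and S' → α S' | ε.
For T: α = {T, ) (}, β = {(, + + -, S, ( +}. Rewrite as T → β T' and T' → α T' | ε.

S -> ( + S' | ) S' | + T S'; T -> ( T' | + + - T' | S T' | ( + T'; S' -> S ( S' | ε; T' -> T T' | ) ( T' | ε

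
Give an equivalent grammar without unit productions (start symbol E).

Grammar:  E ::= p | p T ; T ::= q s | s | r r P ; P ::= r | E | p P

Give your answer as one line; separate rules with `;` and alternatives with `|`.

E ::= p | p T; T ::= q s | s | r r P; P ::= p | p T | r | p P

Unit pairs: P ⇒* {E}.
Replace each nonterminal's rules with the union of the non-unit rules of every nonterminal it unit-derives.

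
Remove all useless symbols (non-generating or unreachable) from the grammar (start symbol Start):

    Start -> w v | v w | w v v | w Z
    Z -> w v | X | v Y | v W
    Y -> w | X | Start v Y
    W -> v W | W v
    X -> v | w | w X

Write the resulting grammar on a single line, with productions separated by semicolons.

Start -> w v | v w | w v v | w Z; Z -> w v | X | v Y; Y -> w | X | Start v Y; X -> v | w | w X

Generating nonterminals: {Start, X, Y, Z}.
Reachable from Start after that: {Start, X, Y, Z}.
Removed useless symbols: {W} and every production mentioning them.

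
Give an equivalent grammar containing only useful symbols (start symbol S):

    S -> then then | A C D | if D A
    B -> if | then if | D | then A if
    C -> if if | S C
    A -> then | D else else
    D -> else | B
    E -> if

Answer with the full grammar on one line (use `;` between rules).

Generating nonterminals: {A, B, C, D, E, S}.
Reachable from S after that: {A, B, C, D, S}.
Removed useless symbols: {E} and every production mentioning them.

S -> then then | A C D | if D A; B -> if | then if | D | then A if; C -> if if | S C; A -> then | D else else; D -> else | B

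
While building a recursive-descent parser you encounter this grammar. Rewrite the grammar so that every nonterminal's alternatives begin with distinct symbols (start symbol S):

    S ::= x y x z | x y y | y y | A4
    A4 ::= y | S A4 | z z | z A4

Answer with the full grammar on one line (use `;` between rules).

S ::= y y | A4 | x y S'; A4 ::= y | S A4 | z A4'; S' ::= x z | y; A4' ::= z | A4

S has alternatives sharing prefix 'x y': factor to S → x y S' with S' → x z | y.
A4 has alternatives sharing prefix 'z': factor to A4 → z A4' with A4' → z | A4.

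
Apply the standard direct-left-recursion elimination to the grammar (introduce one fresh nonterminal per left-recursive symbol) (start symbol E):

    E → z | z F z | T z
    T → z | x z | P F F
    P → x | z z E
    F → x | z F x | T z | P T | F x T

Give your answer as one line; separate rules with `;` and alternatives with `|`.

E → z | z F z | T z; T → z | x z | P F F; P → x | z z E; F → x F' | z F x F' | T z F' | P T F'; F' → x T F' | ε

F is directly left-recursive.
For F: α = {x T}, β = {x, z F x, T z, P T}. Rewrite as F → β F' and F' → α F' | ε.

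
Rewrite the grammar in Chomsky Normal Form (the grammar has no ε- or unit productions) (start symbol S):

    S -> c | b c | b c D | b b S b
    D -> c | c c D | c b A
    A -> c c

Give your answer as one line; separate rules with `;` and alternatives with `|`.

Introduce a nonterminal for each terminal appearing in a rule of length ≥ 2: X1 → b, X2 → c.
Binarize each right-hand side of length ≥ 3 by chaining fresh nonterminals (Y1, Y2, …): affected rules were S → X1 X2 D; S → X1 X1 S X1; D → X2 X2 D; D → X2 X1 A.

S -> c | X1 X2 | X1 Y1 | X1 Y2; D -> c | X2 Y4 | X2 Y5; A -> X2 X2; X1 -> b; X2 -> c; Y1 -> X2 D; Y2 -> X1 Y3; Y3 -> S X1; Y4 -> X2 D; Y5 -> X1 A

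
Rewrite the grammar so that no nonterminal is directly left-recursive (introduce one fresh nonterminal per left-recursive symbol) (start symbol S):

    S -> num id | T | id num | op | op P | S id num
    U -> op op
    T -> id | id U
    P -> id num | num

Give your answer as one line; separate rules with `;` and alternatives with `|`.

S is directly left-recursive.
For S: α = {id num}, β = {num id, T, id num, op, op P}. Rewrite as S → β S' and S' → α S' | ε.

S -> num id S' | T S' | id num S' | op S' | op P S'; U -> op op; T -> id | id U; P -> id num | num; S' -> id num S' | ε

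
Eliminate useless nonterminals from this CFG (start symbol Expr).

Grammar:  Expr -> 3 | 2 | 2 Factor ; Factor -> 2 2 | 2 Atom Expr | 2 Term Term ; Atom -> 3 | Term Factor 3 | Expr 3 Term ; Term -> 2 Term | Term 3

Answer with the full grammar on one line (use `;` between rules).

Generating nonterminals: {Atom, Expr, Factor}.
Reachable from Expr after that: {Atom, Expr, Factor}.
Removed useless symbols: {Term} and every production mentioning them.

Expr -> 3 | 2 | 2 Factor; Factor -> 2 2 | 2 Atom Expr; Atom -> 3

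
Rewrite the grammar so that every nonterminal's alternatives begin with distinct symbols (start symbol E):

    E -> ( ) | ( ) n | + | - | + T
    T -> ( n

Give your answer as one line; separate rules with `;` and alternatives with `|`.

E -> - | ( ) E' | + E''; T -> ( n; E' -> ε | n; E'' -> ε | T

E has alternatives sharing prefix '( )': factor to E → ( ) E' with E' → ε | n.
E has alternatives sharing prefix '+': factor to E → + E'' with E'' → ε | T.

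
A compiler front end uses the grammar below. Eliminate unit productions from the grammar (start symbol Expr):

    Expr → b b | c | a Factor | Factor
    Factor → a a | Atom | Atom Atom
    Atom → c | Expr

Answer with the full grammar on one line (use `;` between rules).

Expr → c | a a | Atom Atom | b b | a Factor; Factor → c | a a | Atom Atom | b b | a Factor; Atom → c | a a | Atom Atom | b b | a Factor

Unit pairs: Atom ⇒* {Expr, Factor}; Expr ⇒* {Atom, Factor}; Factor ⇒* {Atom, Expr}.
Replace each nonterminal's rules with the union of the non-unit rules of every nonterminal it unit-derives.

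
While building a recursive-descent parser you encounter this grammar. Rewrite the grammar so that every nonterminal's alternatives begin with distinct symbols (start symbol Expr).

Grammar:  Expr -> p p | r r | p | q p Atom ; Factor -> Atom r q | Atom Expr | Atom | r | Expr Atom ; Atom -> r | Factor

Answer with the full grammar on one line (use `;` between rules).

Expr -> r r | q p Atom | p Expr1; Factor -> r | Expr Atom | Atom Factor1; Atom -> r | Factor; Expr1 -> p | ε; Factor1 -> r q | Expr | ε

Expr has alternatives sharing prefix 'p': factor to Expr → p Expr1 with Expr1 → p | ε.
Factor has alternatives sharing prefix 'Atom': factor to Factor → Atom Factor1 with Factor1 → r q | Expr | ε.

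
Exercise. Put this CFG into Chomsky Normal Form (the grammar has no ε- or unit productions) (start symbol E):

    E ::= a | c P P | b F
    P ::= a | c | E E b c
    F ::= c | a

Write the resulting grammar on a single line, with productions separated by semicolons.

Introduce a nonterminal for each terminal appearing in a rule of length ≥ 2: X1 → c, X2 → b.
Binarize each right-hand side of length ≥ 3 by chaining fresh nonterminals (Y1, Y2, …): affected rules were E → X1 P P; P → E E X2 X1.

E ::= a | X1 Y1 | X2 F; P ::= a | c | E Y2; F ::= c | a; X1 ::= c; X2 ::= b; Y1 ::= P P; Y2 ::= E Y3; Y3 ::= X2 X1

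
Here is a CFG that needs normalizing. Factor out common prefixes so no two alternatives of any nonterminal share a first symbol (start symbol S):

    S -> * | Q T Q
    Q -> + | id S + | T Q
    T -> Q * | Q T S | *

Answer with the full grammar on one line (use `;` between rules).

S -> * | Q T Q; Q -> + | id S + | T Q; T -> * | Q T'; T' -> * | T S

T has alternatives sharing prefix 'Q': factor to T → Q T' with T' → * | T S.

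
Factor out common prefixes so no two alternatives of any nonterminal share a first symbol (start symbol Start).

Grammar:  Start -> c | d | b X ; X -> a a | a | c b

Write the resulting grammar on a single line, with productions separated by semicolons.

X has alternatives sharing prefix 'a': factor to X → a X1 with X1 → a | ε.

Start -> c | d | b X; X -> c b | a X1; X1 -> a | ε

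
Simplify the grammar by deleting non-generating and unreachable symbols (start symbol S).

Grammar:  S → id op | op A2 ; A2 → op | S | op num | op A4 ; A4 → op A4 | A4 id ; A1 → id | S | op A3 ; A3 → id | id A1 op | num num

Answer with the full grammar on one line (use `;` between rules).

S → id op | op A2; A2 → op | S | op num

Generating nonterminals: {A1, A2, A3, S}.
Reachable from S after that: {A2, S}.
Removed useless symbols: {A1, A3, A4} and every production mentioning them.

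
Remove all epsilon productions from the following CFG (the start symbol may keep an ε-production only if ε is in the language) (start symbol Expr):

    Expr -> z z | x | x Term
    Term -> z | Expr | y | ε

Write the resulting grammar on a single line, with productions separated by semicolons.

Expr -> z z | x | x Term; Term -> z | Expr | y

Nullable set = {Term}.
ε ∉ L(G), so no ε-production is kept.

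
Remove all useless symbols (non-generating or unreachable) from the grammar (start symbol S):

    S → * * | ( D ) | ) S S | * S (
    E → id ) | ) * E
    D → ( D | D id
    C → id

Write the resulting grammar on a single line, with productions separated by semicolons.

Generating nonterminals: {C, E, S}.
Reachable from S after that: {S}.
Removed useless symbols: {C, D, E} and every production mentioning them.

S → * * | ) S S | * S (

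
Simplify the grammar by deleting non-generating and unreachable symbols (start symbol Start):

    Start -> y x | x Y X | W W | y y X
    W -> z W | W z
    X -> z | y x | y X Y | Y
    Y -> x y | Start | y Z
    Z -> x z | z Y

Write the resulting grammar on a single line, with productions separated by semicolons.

Generating nonterminals: {Start, X, Y, Z}.
Reachable from Start after that: {Start, X, Y, Z}.
Removed useless symbols: {W} and every production mentioning them.

Start -> y x | x Y X | y y X; X -> z | y x | y X Y | Y; Y -> x y | Start | y Z; Z -> x z | z Y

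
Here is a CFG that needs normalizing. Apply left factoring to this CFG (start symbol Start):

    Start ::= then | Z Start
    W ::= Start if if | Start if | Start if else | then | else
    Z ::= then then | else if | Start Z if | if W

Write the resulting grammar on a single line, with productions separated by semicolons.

W has alternatives sharing prefix 'Start if': factor to W → Start if W1 with W1 → if | ε | else.

Start ::= then | Z Start; W ::= then | else | Start if W1; Z ::= then then | else if | Start Z if | if W; W1 ::= if | eps | else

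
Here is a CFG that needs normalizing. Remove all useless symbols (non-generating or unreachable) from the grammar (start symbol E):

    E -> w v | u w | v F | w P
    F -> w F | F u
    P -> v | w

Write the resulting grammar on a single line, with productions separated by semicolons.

Generating nonterminals: {E, P}.
Reachable from E after that: {E, P}.
Removed useless symbols: {F} and every production mentioning them.

E -> w v | u w | w P; P -> v | w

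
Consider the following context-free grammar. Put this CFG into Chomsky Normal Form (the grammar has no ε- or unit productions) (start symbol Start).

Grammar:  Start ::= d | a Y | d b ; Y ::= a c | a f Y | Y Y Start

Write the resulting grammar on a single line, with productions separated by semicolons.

Start ::= d | X1 Y | X2 X3; Y ::= X1 X4 | X1 Y1 | Y Y2; X1 ::= a; X2 ::= d; X3 ::= b; X4 ::= c; X5 ::= f; Y1 ::= X5 Y; Y2 ::= Y Start

Introduce a nonterminal for each terminal appearing in a rule of length ≥ 2: X1 → a, X2 → d, X3 → b, X4 → c, X5 → f.
Binarize each right-hand side of length ≥ 3 by chaining fresh nonterminals (Y1, Y2, …): affected rules were Y → X1 X5 Y; Y → Y Y Start.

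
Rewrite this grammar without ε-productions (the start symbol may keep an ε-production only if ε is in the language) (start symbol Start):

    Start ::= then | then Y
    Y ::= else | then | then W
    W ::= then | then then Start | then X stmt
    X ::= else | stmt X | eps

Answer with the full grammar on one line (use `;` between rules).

The nullable symbols are {X}.
ε ∉ L(G), so no ε-production is kept.
Add the nullable-subset variants: W → then X stmt gives then X stmt | then stmt. X → stmt X gives stmt X | stmt.

Start ::= then | then Y; Y ::= else | then | then W; W ::= then | then then Start | then X stmt | then stmt; X ::= else | stmt X | stmt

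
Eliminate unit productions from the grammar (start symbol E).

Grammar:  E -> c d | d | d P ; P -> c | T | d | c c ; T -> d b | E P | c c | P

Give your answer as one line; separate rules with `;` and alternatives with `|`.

Unit pairs: P ⇒* {T}; T ⇒* {P}.
For every A with A ⇒* B via unit rules, add B's non-unit alternatives to A; then delete every rule of the form X → Y.

E -> c d | d | d P; P -> c | d | c c | d b | E P; T -> c | d | c c | d b | E P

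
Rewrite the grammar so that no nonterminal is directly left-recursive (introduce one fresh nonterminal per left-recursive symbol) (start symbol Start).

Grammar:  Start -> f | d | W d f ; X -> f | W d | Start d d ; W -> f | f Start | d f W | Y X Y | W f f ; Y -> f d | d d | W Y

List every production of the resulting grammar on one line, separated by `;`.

Start -> f | d | W d f; X -> f | W d | Start d d; W -> f W1 | f Start W1 | d f W W1 | Y X Y W1; Y -> f d | d d | W Y; W1 -> f f W1 | ε

W is directly left-recursive.
For W: α = {f f}, β = {f, f Start, d f W, Y X Y}. Rewrite as W → β W1 and W1 → α W1 | ε.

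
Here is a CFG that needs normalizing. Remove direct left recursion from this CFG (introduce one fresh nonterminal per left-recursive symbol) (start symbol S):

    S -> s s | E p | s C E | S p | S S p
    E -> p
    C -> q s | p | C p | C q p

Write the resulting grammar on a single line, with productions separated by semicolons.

S -> s s S' | E p S' | s C E S'; E -> p; C -> q s C' | p C'; S' -> p S' | S p S' | eps; C' -> p C' | q p C' | eps

Directly left-recursive nonterminals: S, C.
For S: α = {p, S p}, β = {s s, E p, s C E}. Rewrite as S → β S' and S' → α S' | ε.
For C: α = {p, q p}, β = {q s, p}. Rewrite as C → β C' and C' → α C' | ε.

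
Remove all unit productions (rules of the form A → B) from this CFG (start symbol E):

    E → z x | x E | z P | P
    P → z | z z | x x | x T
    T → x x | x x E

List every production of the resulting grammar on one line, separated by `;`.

Unit pairs: E ⇒* {P}.
For every A with A ⇒* B via unit rules, add B's non-unit alternatives to A; then delete every rule of the form X → Y.

E → z x | x E | z P | z | z z | x x | x T; P → z | z z | x x | x T; T → x x | x x E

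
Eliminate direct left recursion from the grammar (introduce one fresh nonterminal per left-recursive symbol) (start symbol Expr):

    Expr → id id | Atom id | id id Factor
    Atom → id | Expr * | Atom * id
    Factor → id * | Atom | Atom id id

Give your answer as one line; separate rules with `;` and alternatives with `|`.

Directly left-recursive nonterminal: Atom.
For Atom: α = {* id}, β = {id, Expr *}. Rewrite as Atom → β Atom1 and Atom1 → α Atom1 | ε.

Expr → id id | Atom id | id id Factor; Atom → id Atom1 | Expr * Atom1; Factor → id * | Atom | Atom id id; Atom1 → * id Atom1 | epsilon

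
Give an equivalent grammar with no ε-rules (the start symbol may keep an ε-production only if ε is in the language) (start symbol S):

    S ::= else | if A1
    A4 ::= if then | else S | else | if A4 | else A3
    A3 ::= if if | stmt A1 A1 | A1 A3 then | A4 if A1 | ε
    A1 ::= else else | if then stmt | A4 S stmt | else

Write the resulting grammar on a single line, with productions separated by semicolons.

S ::= else | if A1; A4 ::= if then | else S | else | if A4 | else A3; A3 ::= if if | stmt A1 A1 | A1 A3 then | A1 then | A4 if A1; A1 ::= else else | if then stmt | A4 S stmt | else

The nullable symbols are {A3}.
ε ∉ L(G), so no ε-production is kept.
Expand every rule over subsets of its nullable positions: A3 → A1 A3 then gives A1 A3 then | A1 then.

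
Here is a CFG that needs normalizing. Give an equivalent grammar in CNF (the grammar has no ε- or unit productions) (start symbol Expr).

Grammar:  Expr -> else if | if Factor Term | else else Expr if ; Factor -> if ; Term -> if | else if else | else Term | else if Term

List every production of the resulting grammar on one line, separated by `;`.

Introduce a nonterminal for each terminal appearing in a rule of length ≥ 2: X1 → else, X2 → if.
Binarize each right-hand side of length ≥ 3 by chaining fresh nonterminals (Y1, Y2, …): affected rules were Expr → X2 Factor Term; Expr → X1 X1 Expr X2; Term → X1 X2 X1; Term → X1 X2 Term.

Expr -> X1 X2 | X2 Y1 | X1 Y2; Factor -> if; Term -> if | X1 Y4 | X1 Term | X1 Y5; X1 -> else; X2 -> if; Y1 -> Factor Term; Y2 -> X1 Y3; Y3 -> Expr X2; Y4 -> X2 X1; Y5 -> X2 Term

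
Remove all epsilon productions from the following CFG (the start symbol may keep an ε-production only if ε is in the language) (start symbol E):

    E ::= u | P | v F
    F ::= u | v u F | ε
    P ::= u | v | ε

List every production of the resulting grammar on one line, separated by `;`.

E ::= u | P | v F | v | ε; F ::= u | v u F | v u; P ::= u | v

The nullable symbols are {E, F, P}.
ε ∈ L(G) since E is nullable, so keep E → ε.
Add the nullable-subset variants: E → v F gives v F | v. F → v u F gives v u F | v u.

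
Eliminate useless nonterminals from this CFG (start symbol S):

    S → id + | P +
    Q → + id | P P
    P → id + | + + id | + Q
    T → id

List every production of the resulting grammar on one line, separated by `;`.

S → id + | P +; Q → + id | P P; P → id + | + + id | + Q

Generating nonterminals: {P, Q, S, T}.
Reachable from S after that: {P, Q, S}.
Removed useless symbols: {T} and every production mentioning them.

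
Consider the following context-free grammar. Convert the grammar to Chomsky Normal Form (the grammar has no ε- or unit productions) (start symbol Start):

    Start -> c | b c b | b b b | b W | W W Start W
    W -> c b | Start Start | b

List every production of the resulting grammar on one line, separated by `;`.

Introduce a nonterminal for each terminal appearing in a rule of length ≥ 2: X1 → b, X2 → c.
Binarize each right-hand side of length ≥ 3 by chaining fresh nonterminals (Y1, Y2, …): affected rules were Start → X1 X2 X1; Start → X1 X1 X1; Start → W W Start W.

Start -> c | X1 Y1 | X1 Y2 | X1 W | W Y3; W -> X2 X1 | Start Start | b; X1 -> b; X2 -> c; Y1 -> X2 X1; Y2 -> X1 X1; Y3 -> W Y4; Y4 -> Start W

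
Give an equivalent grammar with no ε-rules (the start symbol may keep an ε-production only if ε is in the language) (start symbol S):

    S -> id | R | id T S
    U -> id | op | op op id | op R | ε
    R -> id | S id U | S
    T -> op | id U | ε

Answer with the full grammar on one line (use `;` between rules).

The nullable symbols are {T, U}.
ε ∉ L(G), so no ε-production is kept.
Expand every rule over subsets of its nullable positions: S → id T S gives id T S | id S. R → S id U gives S id U | S id. T → id U gives id U | id.

S -> id | R | id T S | id S; U -> id | op | op op id | op R; R -> id | S id U | S id | S; T -> op | id U | id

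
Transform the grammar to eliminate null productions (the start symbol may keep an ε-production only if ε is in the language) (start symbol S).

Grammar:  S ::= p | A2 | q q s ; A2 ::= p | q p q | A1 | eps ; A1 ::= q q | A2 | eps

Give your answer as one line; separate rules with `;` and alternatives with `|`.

Nullable nonterminals: {A1, A2, S}.
ε ∈ L(G) since S is nullable, so keep S → ε.

S ::= p | A2 | q q s | ε; A2 ::= p | q p q | A1; A1 ::= q q | A2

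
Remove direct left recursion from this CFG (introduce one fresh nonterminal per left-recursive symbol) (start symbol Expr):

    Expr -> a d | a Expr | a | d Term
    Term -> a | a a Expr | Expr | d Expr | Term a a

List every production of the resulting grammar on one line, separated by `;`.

Expr -> a d | a Expr | a | d Term; Term -> a Term1 | a a Expr Term1 | Expr Term1 | d Expr Term1; Term1 -> a a Term1 | ε

Directly left-recursive nonterminal: Term.
For Term: α = {a a}, β = {a, a a Expr, Expr, d Expr}. Rewrite as Term → β Term1 and Term1 → α Term1 | ε.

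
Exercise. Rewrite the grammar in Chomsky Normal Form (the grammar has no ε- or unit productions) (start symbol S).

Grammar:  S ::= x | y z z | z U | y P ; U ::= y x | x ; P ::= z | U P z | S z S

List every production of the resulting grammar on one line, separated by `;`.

S ::= x | X1 Y1 | X2 U | X1 P; U ::= X1 X3 | x; P ::= z | U Y2 | S Y3; X1 ::= y; X2 ::= z; X3 ::= x; Y1 ::= X2 X2; Y2 ::= P X2; Y3 ::= X2 S

Introduce a nonterminal for each terminal appearing in a rule of length ≥ 2: X1 → y, X2 → z, X3 → x.
Binarize each right-hand side of length ≥ 3 by chaining fresh nonterminals (Y1, Y2, …): affected rules were S → X1 X2 X2; P → U P X2; P → S X2 S.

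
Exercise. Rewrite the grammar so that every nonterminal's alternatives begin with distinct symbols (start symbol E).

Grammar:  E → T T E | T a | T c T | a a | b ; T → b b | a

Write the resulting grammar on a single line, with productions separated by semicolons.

E has alternatives sharing prefix 'T': factor to E → T E' with E' → T E | a | c T.

E → a a | b | T E'; T → b b | a; E' → T E | a | c T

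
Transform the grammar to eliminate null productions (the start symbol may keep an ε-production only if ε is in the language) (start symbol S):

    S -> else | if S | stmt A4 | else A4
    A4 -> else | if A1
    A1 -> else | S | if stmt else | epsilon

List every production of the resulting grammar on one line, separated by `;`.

S -> else | if S | stmt A4 | else A4; A4 -> else | if A1 | if; A1 -> else | S | if stmt else

Nullable nonterminals: {A1}.
ε ∉ L(G), so no ε-production is kept.
For each production, add variants omitting each subset of nullable occurrences: A4 → if A1 gives if A1 | if.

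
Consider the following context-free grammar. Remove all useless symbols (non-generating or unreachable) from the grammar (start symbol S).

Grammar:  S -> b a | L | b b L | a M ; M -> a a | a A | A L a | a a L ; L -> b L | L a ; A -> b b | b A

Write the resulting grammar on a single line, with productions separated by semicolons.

Generating nonterminals: {A, M, S}.
Reachable from S after that: {A, M, S}.
Removed useless symbols: {L} and every production mentioning them.

S -> b a | a M; M -> a a | a A; A -> b b | b A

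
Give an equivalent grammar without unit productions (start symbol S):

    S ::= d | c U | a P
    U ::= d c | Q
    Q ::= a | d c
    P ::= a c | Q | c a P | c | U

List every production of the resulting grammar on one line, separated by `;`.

Unit pairs: P ⇒* {Q, U}; U ⇒* {Q}.
For each unit pair (A, B), copy every non-unit production of B to A, then drop all unit productions.

S ::= d | c U | a P; U ::= d c | a; Q ::= a | d c; P ::= d c | a c | c a P | c | a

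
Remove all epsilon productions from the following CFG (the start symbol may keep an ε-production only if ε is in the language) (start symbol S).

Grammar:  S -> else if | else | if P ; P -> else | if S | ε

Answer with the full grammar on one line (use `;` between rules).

S -> else if | else | if P | if; P -> else | if S

Nullable set = {P}.
ε ∉ L(G), so no ε-production is kept.
Expand every rule over subsets of its nullable positions: S → if P gives if P | if.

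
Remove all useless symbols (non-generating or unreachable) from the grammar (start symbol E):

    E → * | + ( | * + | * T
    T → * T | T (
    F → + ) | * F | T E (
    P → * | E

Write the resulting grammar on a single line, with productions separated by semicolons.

E → * | + ( | * +

Generating nonterminals: {E, F, P}.
Reachable from E after that: {E}.
Removed useless symbols: {F, P, T} and every production mentioning them.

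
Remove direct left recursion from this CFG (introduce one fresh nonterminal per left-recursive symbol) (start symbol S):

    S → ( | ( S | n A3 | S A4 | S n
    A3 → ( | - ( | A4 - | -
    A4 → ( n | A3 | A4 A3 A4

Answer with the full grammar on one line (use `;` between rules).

Left recursion appears on S, A4.
For S: α = {A4, n}, β = {(, ( S, n A3}. Rewrite as S → β S' and S' → α S' | ε.
For A4: α = {A3 A4}, β = {( n, A3}. Rewrite as A4 → β A4' and A4' → α A4' | ε.

S → ( S' | ( S S' | n A3 S'; A3 → ( | - ( | A4 - | -; A4 → ( n A4' | A3 A4'; S' → A4 S' | n S' | ε; A4' → A3 A4 A4' | ε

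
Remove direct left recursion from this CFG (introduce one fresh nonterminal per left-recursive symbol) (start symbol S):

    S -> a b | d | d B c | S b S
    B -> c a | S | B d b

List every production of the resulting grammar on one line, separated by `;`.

S, B are directly left-recursive.
For S: α = {b S}, β = {a b, d, d B c}. Rewrite as S → β S' and S' → α S' | ε.
For B: α = {d b}, β = {c a, S}. Rewrite as B → β B' and B' → α B' | ε.

S -> a b S' | d S' | d B c S'; B -> c a B' | S B'; S' -> b S S' | ε; B' -> d b B' | ε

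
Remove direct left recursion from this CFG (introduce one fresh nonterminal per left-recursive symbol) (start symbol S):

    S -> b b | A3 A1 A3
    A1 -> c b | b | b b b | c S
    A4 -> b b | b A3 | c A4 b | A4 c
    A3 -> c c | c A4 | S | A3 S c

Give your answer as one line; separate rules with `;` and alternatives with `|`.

S -> b b | A3 A1 A3; A1 -> c b | b | b b b | c S; A4 -> b b A4' | b A3 A4' | c A4 b A4'; A3 -> c c A3' | c A4 A3' | S A3'; A4' -> c A4' | ε; A3' -> S c A3' | ε

A4, A3 are directly left-recursive.
For A4: α = {c}, β = {b b, b A3, c A4 b}. Rewrite as A4 → β A4' and A4' → α A4' | ε.
For A3: α = {S c}, β = {c c, c A4, S}. Rewrite as A3 → β A3' and A3' → α A3' | ε.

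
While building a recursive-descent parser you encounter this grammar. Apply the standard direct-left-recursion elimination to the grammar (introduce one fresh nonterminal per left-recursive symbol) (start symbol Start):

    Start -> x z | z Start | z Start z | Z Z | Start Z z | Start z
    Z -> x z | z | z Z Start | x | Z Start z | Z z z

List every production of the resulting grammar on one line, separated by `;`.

Directly left-recursive nonterminals: Start, Z.
For Start: α = {Z z, z}, β = {x z, z Start, z Start z, Z Z}. Rewrite as Start → β Start1 and Start1 → α Start1 | ε.
For Z: α = {Start z, z z}, β = {x z, z, z Z Start, x}. Rewrite as Z → β Z1 and Z1 → α Z1 | ε.

Start -> x z Start1 | z Start Start1 | z Start z Start1 | Z Z Start1; Z -> x z Z1 | z Z1 | z Z Start Z1 | x Z1; Start1 -> Z z Start1 | z Start1 | ε; Z1 -> Start z Z1 | z z Z1 | ε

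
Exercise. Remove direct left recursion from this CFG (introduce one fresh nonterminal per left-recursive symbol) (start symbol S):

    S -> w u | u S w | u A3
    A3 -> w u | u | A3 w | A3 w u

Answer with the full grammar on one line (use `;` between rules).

A3 is directly left-recursive.
For A3: α = {w, w u}, β = {w u, u}. Rewrite as A3 → β A3' and A3' → α A3' | ε.

S -> w u | u S w | u A3; A3 -> w u A3' | u A3'; A3' -> w A3' | w u A3' | epsilon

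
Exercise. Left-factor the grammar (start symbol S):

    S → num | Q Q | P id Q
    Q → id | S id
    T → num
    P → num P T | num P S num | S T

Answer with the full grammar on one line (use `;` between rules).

P has alternatives sharing prefix 'num P': factor to P → num P P' with P' → T | S num.

S → num | Q Q | P id Q; Q → id | S id; T → num; P → S T | num P P'; P' → T | S num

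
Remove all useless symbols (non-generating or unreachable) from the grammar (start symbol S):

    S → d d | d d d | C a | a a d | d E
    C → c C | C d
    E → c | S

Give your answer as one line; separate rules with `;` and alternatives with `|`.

Generating nonterminals: {E, S}.
Reachable from S after that: {E, S}.
Removed useless symbols: {C} and every production mentioning them.

S → d d | d d d | a a d | d E; E → c | S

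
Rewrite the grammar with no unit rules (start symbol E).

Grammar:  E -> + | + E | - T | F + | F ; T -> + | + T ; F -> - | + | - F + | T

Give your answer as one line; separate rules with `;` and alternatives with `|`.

E -> + | + E | - T | F + | - | - F + | + T; T -> + | + T; F -> - | + | - F + | + T

Unit pairs: E ⇒* {F, T}; F ⇒* {T}.
For each unit pair (A, B), copy every non-unit production of B to A, then drop all unit productions.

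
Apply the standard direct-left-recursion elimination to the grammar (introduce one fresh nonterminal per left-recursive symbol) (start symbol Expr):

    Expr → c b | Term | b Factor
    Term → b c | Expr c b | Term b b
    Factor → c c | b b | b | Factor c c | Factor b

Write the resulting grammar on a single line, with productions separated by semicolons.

Directly left-recursive nonterminals: Term, Factor.
For Term: α = {b b}, β = {b c, Expr c b}. Rewrite as Term → β Term1 and Term1 → α Term1 | ε.
For Factor: α = {c c, b}, β = {c c, b b, b}. Rewrite as Factor → β Factor1 and Factor1 → α Factor1 | ε.

Expr → c b | Term | b Factor; Term → b c Term1 | Expr c b Term1; Factor → c c Factor1 | b b Factor1 | b Factor1; Term1 → b b Term1 | ε; Factor1 → c c Factor1 | b Factor1 | ε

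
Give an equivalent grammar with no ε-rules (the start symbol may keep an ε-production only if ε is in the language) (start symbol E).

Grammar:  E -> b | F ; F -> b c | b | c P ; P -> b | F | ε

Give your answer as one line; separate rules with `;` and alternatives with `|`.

E -> b | F; F -> b c | b | c P | c; P -> b | F

Nullable nonterminals: {P}.
ε ∉ L(G), so no ε-production is kept.
Expand every rule over subsets of its nullable positions: F → c P gives c P | c.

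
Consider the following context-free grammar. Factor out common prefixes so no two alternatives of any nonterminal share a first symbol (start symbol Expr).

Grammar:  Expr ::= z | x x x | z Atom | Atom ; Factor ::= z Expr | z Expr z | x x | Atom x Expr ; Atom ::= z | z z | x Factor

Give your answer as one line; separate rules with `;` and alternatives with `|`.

Expr has alternatives sharing prefix 'z': factor to Expr → z Expr1 with Expr1 → ε | Atom.
Factor has alternatives sharing prefix 'z Expr': factor to Factor → z Expr Factor1 with Factor1 → ε | z.
Atom has alternatives sharing prefix 'z': factor to Atom → z Atom1 with Atom1 → ε | z.

Expr ::= x x x | Atom | z Expr1; Factor ::= x x | Atom x Expr | z Expr Factor1; Atom ::= x Factor | z Atom1; Expr1 ::= ε | Atom; Factor1 ::= ε | z; Atom1 ::= ε | z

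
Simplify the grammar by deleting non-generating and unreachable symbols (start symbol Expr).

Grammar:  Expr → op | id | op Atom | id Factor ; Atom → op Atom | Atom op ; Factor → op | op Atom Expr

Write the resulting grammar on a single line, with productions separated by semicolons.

Expr → op | id | id Factor; Factor → op

Generating nonterminals: {Expr, Factor}.
Reachable from Expr after that: {Expr, Factor}.
Removed useless symbols: {Atom} and every production mentioning them.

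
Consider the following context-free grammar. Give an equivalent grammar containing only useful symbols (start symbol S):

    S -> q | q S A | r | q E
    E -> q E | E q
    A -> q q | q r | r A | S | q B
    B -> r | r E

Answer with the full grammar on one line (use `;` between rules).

S -> q | q S A | r; A -> q q | q r | r A | S | q B; B -> r

Generating nonterminals: {A, B, S}.
Reachable from S after that: {A, B, S}.
Removed useless symbols: {E} and every production mentioning them.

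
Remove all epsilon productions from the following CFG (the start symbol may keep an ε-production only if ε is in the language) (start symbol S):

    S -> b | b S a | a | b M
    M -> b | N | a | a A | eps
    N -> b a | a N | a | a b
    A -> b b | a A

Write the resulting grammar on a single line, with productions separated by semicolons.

S -> b | b S a | a | b M; M -> b | N | a | a A; N -> b a | a N | a | a b; A -> b b | a A

The nullable symbols are {M}.
ε ∉ L(G), so no ε-production is kept.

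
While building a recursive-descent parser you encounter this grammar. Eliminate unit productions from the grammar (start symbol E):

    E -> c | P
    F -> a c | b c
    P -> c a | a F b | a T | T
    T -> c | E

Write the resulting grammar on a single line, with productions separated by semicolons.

E -> c | c a | a F b | a T; F -> a c | b c; P -> c | c a | a F b | a T; T -> c | c a | a F b | a T

Unit pairs: E ⇒* {P, T}; P ⇒* {E, T}; T ⇒* {E, P}.
For each unit pair (A, B), copy every non-unit production of B to A, then drop all unit productions.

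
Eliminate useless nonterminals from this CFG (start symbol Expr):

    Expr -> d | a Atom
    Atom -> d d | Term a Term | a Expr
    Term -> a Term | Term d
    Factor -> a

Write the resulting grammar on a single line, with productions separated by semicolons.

Expr -> d | a Atom; Atom -> d d | a Expr

Generating nonterminals: {Atom, Expr, Factor}.
Reachable from Expr after that: {Atom, Expr}.
Removed useless symbols: {Factor, Term} and every production mentioning them.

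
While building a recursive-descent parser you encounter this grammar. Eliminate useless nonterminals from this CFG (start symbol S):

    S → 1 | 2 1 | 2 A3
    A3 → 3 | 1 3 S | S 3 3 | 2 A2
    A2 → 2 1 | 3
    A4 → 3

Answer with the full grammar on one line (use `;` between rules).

S → 1 | 2 1 | 2 A3; A3 → 3 | 1 3 S | S 3 3 | 2 A2; A2 → 2 1 | 3

Generating nonterminals: {A2, A3, A4, S}.
Reachable from S after that: {A2, A3, S}.
Removed useless symbols: {A4} and every production mentioning them.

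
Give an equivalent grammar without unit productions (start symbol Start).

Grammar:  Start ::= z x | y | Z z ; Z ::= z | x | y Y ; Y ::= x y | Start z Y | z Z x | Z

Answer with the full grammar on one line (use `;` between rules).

Start ::= z x | y | Z z; Z ::= z | x | y Y; Y ::= z | x | y Y | x y | Start z Y | z Z x

Unit pairs: Y ⇒* {Z}.
Replace each nonterminal's rules with the union of the non-unit rules of every nonterminal it unit-derives.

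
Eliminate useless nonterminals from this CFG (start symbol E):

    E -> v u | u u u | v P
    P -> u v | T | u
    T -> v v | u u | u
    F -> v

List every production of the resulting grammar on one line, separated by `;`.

Generating nonterminals: {E, F, P, T}.
Reachable from E after that: {E, P, T}.
Removed useless symbols: {F} and every production mentioning them.

E -> v u | u u u | v P; P -> u v | T | u; T -> v v | u u | u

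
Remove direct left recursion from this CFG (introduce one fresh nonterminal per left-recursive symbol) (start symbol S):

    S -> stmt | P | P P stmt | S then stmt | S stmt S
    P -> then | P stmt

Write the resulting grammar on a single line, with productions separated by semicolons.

S -> stmt S' | P S' | P P stmt S'; P -> then P'; S' -> then stmt S' | stmt S S' | eps; P' -> stmt P' | eps

S, P are directly left-recursive.
For S: α = {then stmt, stmt S}, β = {stmt, P, P P stmt}. Rewrite as S → β S' and S' → α S' | ε.
For P: α = {stmt}, β = {then}. Rewrite as P → β P' and P' → α P' | ε.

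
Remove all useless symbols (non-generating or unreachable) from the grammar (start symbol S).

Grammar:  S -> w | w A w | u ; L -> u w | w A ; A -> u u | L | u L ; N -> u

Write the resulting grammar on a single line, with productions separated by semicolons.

S -> w | w A w | u; L -> u w | w A; A -> u u | L | u L

Generating nonterminals: {A, L, N, S}.
Reachable from S after that: {A, L, S}.
Removed useless symbols: {N} and every production mentioning them.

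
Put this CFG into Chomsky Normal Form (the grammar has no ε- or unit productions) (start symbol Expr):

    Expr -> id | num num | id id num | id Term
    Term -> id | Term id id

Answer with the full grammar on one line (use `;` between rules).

Expr -> id | X1 X1 | X2 Y1 | X2 Term; Term -> id | Term Y2; X1 -> num; X2 -> id; Y1 -> X2 X1; Y2 -> X2 X2

Introduce a nonterminal for each terminal appearing in a rule of length ≥ 2: X1 → num, X2 → id.
Binarize each right-hand side of length ≥ 3 by chaining fresh nonterminals (Y1, Y2, …): affected rules were Expr → X2 X2 X1; Term → Term X2 X2.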